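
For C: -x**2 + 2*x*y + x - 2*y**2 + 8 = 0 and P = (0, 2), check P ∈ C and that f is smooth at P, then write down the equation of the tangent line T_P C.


Tangent line at P: 5*x - 8*y + 16 = 0.

Step 1: f(0, 2) = 0, so P lies on C.
Step 2: partial derivatives
  f_x(x, y) = -2*x + 2*y + 1, f_y(x, y) = 2*x - 4*y.
  f_x(P) = 5, f_y(P) = -8 (gradient nonzero, so P is smooth).
Step 3: tangent line at P: 5·(x − 0) + -8·(y − 2) = 0.
Expanding: 5*x - 8*y + 16 = 0.


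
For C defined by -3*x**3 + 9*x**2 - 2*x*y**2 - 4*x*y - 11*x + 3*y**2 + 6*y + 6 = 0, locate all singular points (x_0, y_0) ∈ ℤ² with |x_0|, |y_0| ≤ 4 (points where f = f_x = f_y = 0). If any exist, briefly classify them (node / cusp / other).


Singular points: {(1, -1)}; classification: cusp.

Compute partial derivatives:
  f_x = -9*x**2 + 18*x - 2*y**2 - 4*y - 11.
  f_y = -4*x*y - 4*x + 6*y + 6.
Scan x_0 ∈ {−4, ..., 4}. For each x_0, f_y(x_0, y) is a polynomial in y; find its integer roots y ∈ {−4, ..., 4}, then test f_x and f at those candidates.
  x = -4: f_y(-4, y) = 22*y + 22; vanishes at y ∈ {-1}. (-4, -1): f_x = -225 ≠ 0.
  x = -3: f_y(-3, y) = 18*y + 18; vanishes at y ∈ {-1}. (-3, -1): f_x = -144 ≠ 0.
  x = -2: f_y(-2, y) = 14*y + 14; vanishes at y ∈ {-1}. (-2, -1): f_x = -81 ≠ 0.
  x = -1: f_y(-1, y) = 10*y + 10; vanishes at y ∈ {-1}. (-1, -1): f_x = -36 ≠ 0.
  x = 0: f_y(0, y) = 6*y + 6; vanishes at y ∈ {-1}. (0, -1): f_x = -9 ≠ 0.
  x = 1: f_y(1, y) = 2*y + 2; vanishes at y ∈ {-1}. (1, -1): f_x = 0, f = 0 — SINGULAR.
  x = 2: f_y(2, y) = -2*y - 2; vanishes at y ∈ {-1}. (2, -1): f_x = -9 ≠ 0.
  x = 3: f_y(3, y) = -6*y - 6; vanishes at y ∈ {-1}. (3, -1): f_x = -36 ≠ 0.
  x = 4: f_y(4, y) = -10*y - 10; vanishes at y ∈ {-1}. (4, -1): f_x = -81 ≠ 0.
Only singular point on the grid: (1, -1).
Classify: substitute x = 1 + u, y = -1 + v and expand: f = -3*u**3 - 2*u*v**2 + v**2.
No constant or linear terms (consistent with a singular point). Quadratic part: v**2. Cubic part: -3*u**3 - 2*u*v**2.
The quadratic part v**2 is a perfect square, so there is a single (double) tangent line v = 0, i.e. y = -1. Restricting the cubic part to that line (v = 0) leaves -3*u**3 ≠ 0, so f is not divisible by v and the branch is v² ≈ 3*u**3 to lowest order — this is a cusp.
Classification: cusp.


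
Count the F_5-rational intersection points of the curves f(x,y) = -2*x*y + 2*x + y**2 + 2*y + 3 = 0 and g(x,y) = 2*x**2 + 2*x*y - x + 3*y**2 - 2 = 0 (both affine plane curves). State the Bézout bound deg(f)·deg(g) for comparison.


Common zeros: ∅; count = 0; Bézout bound = 4.

deg(f) = 2, deg(g) = 2, so Bézout bound = 4.
Scan x ∈ F_5. For each x, list the y ∈ F_5 with f(x, y) ≡ 0 and those with g(x, y) ≡ 0 (mod 5); the common zeros in that column are the intersection.
  x = 0: f ≡ 0 at y ∈ ∅; g ≡ 0 at y ∈ {2, 3}; common: ∅.
  x = 1: f ≡ 0 at y ∈ {0}; g ≡ 0 at y ∈ {2, 4}; common: ∅.
  x = 2: f ≡ 0 at y ∈ {3, 4}; g ≡ 0 at y ∈ ∅; common: ∅.
  x = 3: f ≡ 0 at y ∈ {2}; g ≡ 0 at y ∈ {4}; common: ∅.
  x = 4: f ≡ 0 at y ∈ ∅; g ≡ 0 at y ∈ ∅; common: ∅.
Collecting: common zeros = ∅, so the count is 0.
Comparison with the Bézout bound: 0 ≤ 4 = deg(f)·deg(g), as expected for curves with no common component (the affine F_5-count falls short of the bound because intersections may lie at infinity, over extension fields, or carry multiplicity).


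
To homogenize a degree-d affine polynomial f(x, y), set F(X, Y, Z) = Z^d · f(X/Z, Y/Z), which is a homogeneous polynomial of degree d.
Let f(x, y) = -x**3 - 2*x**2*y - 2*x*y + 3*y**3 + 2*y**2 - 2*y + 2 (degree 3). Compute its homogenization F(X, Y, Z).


F(X, Y, Z) = -X**3 - 2*X**2*Y - 2*X*Y*Z + 3*Y**3 + 2*Y**2*Z - 2*Y*Z**2 + 2*Z**3

deg(f) = 3.
Substitute x = X/Z, y = Y/Z into f, then multiply by Z^3.
  monomial -1·x^3·y^0 ↦ -1·X^3·Y^0·Z^0.
  monomial -2·x^2·y^1 ↦ -2·X^2·Y^1·Z^0.
  monomial -2·x^1·y^1 ↦ -2·X^1·Y^1·Z^1.
  monomial 3·x^0·y^3 ↦ 3·X^0·Y^3·Z^0.
  monomial 2·x^0·y^2 ↦ 2·X^0·Y^2·Z^1.
  monomial -2·x^0·y^1 ↦ -2·X^0·Y^1·Z^2.
  monomial 2·x^0·y^0 ↦ 2·X^0·Y^0·Z^3.
Collecting: F(X, Y, Z) = -X**3 - 2*X**2*Y - 2*X*Y*Z + 3*Y**3 + 2*Y**2*Z - 2*Y*Z**2 + 2*Z**3.


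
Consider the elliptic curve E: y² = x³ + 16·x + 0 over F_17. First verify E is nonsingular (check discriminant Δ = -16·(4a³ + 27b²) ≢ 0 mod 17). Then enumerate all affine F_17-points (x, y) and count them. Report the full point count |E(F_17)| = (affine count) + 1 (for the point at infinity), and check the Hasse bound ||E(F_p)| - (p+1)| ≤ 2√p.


Affine points = {(0, 0), (1, 0), (4, 3), (4, 14), (5, 1), (5, 16), (7, 8), (7, 9), (10, 2), (10, 15), (12, 4), (12, 13), (13, 5), (13, 12), (16, 0)}; affine count = 15; |E(F_17)| = 16.

Discriminant check: Δ ∝ 4a³ + 27b² = 4·16³ + 27·0² = 4·4096 + 27·0 ≡ 13 (mod 17). Nonzero ⇒ E is nonsingular.
For each x ∈ F_17, compute rhs = x³ + 16·x + 0 mod 17, then count y ∈ F_17 with y² ≡ rhs.
  x = 0: rhs = 0, matching y values: 0 (1 points).
  x = 1: rhs = 0, matching y values: 0 (1 points).
  x = 2: rhs = 6, matching y values: none (0 points).
  x = 3: rhs = 7, matching y values: none (0 points).
  x = 4: rhs = 9, matching y values: 3, 14 (2 points).
  x = 5: rhs = 1, matching y values: 1, 16 (2 points).
  x = 6: rhs = 6, matching y values: none (0 points).
  x = 7: rhs = 13, matching y values: 8, 9 (2 points).
  x = 8: rhs = 11, matching y values: none (0 points).
  x = 9: rhs = 6, matching y values: none (0 points).
  x = 10: rhs = 4, matching y values: 2, 15 (2 points).
  x = 11: rhs = 11, matching y values: none (0 points).
  x = 12: rhs = 16, matching y values: 4, 13 (2 points).
  x = 13: rhs = 8, matching y values: 5, 12 (2 points).
  x = 14: rhs = 10, matching y values: none (0 points).
  x = 15: rhs = 11, matching y values: none (0 points).
  x = 16: rhs = 0, matching y values: 0 (1 points).
Total affine count: 15.
Full point count |E(F_17)| = 15 + 1 = 16.
Hasse bound: |16 − (17+1)| = |-2| = 2 ≤ 2√17 ≈ 8.2462 ✓.


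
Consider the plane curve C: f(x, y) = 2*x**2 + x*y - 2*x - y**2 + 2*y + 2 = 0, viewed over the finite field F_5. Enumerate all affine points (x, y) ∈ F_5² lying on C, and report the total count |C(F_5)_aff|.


Affine F_5-points: {(2, 2), (3, 2), (3, 3), (4, 3)}; count = 4.

For each of the 25 pairs (x, y) ∈ F_5², evaluate f(x, y) mod 5. Record the zeros.
  x = 0: [0↦2, 1↦3, 2↦2, 3↦4, 4↦4]  zeros at y ∈ ∅
  x = 1: [0↦2, 1↦4, 2↦4, 3↦2, 4↦3]  zeros at y ∈ ∅
  x = 2: [0↦1, 1↦4, 2↦0, 3↦4, 4↦1]  zeros at y ∈ {2}
  x = 3: [0↦4, 1↦3, 2↦0, 3↦0, 4↦3]  zeros at y ∈ {2, 3}
  x = 4: [0↦1, 1↦1, 2↦4, 3↦0, 4↦4]  zeros at y ∈ {3}
Collecting zeros: affine points = {(2, 2), (3, 2), (3, 3), (4, 3)}.
Total count |C(F_5)_aff| = 4.


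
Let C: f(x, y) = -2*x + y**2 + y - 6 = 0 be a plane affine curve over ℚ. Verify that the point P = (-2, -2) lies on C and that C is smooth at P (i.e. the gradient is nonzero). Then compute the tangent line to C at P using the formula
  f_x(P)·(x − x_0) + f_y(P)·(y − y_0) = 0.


Tangent line at P: -2*x - 3*y - 10 = 0.

Step 1: f(-2, -2) = 0, so P lies on C.
Step 2: partial derivatives
  f_x(x, y) = -2, f_y(x, y) = 2*y + 1.
  f_x(P) = -2, f_y(P) = -3 (gradient nonzero, so P is smooth).
Step 3: tangent line at P: -2·(x − -2) + -3·(y − -2) = 0.
Expanding: -2*x - 3*y - 10 = 0.


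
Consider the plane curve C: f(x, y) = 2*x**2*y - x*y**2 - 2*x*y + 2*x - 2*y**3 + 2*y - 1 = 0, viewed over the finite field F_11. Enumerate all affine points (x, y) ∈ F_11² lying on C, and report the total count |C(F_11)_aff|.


Affine F_11-points: {(0, 4), (0, 9), (1, 1), (1, 5), (1, 10), (3, 6), (4, 7), (5, 1), (6, 0), (6, 9), (6, 10), (7, 3), (8, 3), (9, 7), (10, 5), (10, 6)}; count = 16.

For each of the 121 pairs (x, y) ∈ F_11², evaluate f(x, y) mod 11. Record the zeros.
  x = 0: [0↦10, 1↦10, 2↦9, 3↦6, 4↦0, 5↦1, 6↦8, 7↦9, 8↦3, 9↦0, 10↦10]  zeros at y ∈ {4, 9}
  x = 1: [0↦1, 1↦0, 2↦7, 3↦10, 4↦8, 5↦0, 6↦7, 7↦6, 8↦7, 9↦9, 10↦0]  zeros at y ∈ {1, 5, 10}
  x = 2: [0↦3, 1↦5, 2↦2, 3↦4, 4↦10, 5↦8, 6↦8, 7↦9, 8↦10, 9↦10, 10↦8]  zeros at y ∈ ∅
  x = 3: [0↦5, 1↦3, 2↦5, 3↦10, 4↦6, 5↦3, 6↦0, 7↦7, 8↦1, 9↦3, 10↦1]  zeros at y ∈ {6}
  x = 4: [0↦7, 1↦5, 2↦5, 3↦6, 4↦7, 5↦7, 6↦5, 7↦0, 8↦2, 9↦10, 10↦1]  zeros at y ∈ {7}
  x = 5: [0↦9, 1↦0, 2↦2, 3↦3, 4↦2, 5↦9, 6↦1, 7↦10, 8↦2, 9↦9, 10↦8]  zeros at y ∈ {1}
  x = 6: [0↦0, 1↦10, 2↦7, 3↦1, 4↦2, 5↦9, 6↦10, 7↦4, 8↦1, 9↦0, 10↦0]  zeros at y ∈ {0, 9, 10}
  x = 7: [0↦2, 1↦2, 2↦9, 3↦0, 4↦7, 5↦7, 6↦10, 7↦4, 8↦10, 9↦5, 10↦10]  zeros at y ∈ {3}
  x = 8: [0↦4, 1↦9, 2↦8, 3↦0, 4↦6, 5↦3, 6↦1, 7↦10, 8↦7, 9↦2, 10↦5]  zeros at y ∈ {3}
  x = 9: [0↦6, 1↦9, 2↦4, 3↦1, 4↦10, 5↦8, 6↦5, 7↦0, 8↦3, 9↦2, 10↦7]  zeros at y ∈ {7}
  x = 10: [0↦8, 1↦2, 2↦8, 3↦3, 4↦8, 5↦0, 6↦0, 7↦7, 8↦9, 9↦5, 10↦5]  zeros at y ∈ {5, 6}
Collecting zeros: affine points = {(0, 4), (0, 9), (1, 1), (1, 5), (1, 10), (3, 6), (4, 7), (5, 1), (6, 0), (6, 9), (6, 10), (7, 3), (8, 3), (9, 7), (10, 5), (10, 6)}.
Total count |C(F_11)_aff| = 16.


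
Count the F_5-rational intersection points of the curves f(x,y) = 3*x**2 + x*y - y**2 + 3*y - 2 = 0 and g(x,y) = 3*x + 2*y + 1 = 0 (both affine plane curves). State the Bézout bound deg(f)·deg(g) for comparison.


Common zeros: {(0, 2), (3, 0)}; count = 2; Bézout bound = 2.

deg(f) = 2, deg(g) = 1, so Bézout bound = 2.
Scan x ∈ F_5. For each x, list the y ∈ F_5 with f(x, y) ≡ 0 and those with g(x, y) ≡ 0 (mod 5); the common zeros in that column are the intersection.
  x = 0: f ≡ 0 at y ∈ {1, 2}; g ≡ 0 at y ∈ {2}; common: {2}.
  x = 1: f ≡ 0 at y ∈ {2}; g ≡ 0 at y ∈ {3}; common: ∅.
  x = 2: f ≡ 0 at y ∈ {0}; g ≡ 0 at y ∈ {4}; common: ∅.
  x = 3: f ≡ 0 at y ∈ {0, 1}; g ≡ 0 at y ∈ {0}; common: {0}.
  x = 4: f ≡ 0 at y ∈ ∅; g ≡ 0 at y ∈ {1}; common: ∅.
Collecting: common zeros = {(0, 2), (3, 0)}, so the count is 2.
Comparison with the Bézout bound: 2 ≤ 2 = deg(f)·deg(g), as expected for curves with no common component (the bound is attained).


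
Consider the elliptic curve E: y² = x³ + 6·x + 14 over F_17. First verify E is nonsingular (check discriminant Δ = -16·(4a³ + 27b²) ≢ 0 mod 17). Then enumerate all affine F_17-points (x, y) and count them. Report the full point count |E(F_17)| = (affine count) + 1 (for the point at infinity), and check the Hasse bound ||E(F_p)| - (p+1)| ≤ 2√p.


Affine points = {(1, 2), (1, 15), (2, 0), (3, 5), (3, 12), (4, 0), (5, 4), (5, 13), (7, 5), (7, 12), (8, 8), (8, 9), (9, 7), (9, 10), (11, 0)}; affine count = 15; |E(F_17)| = 16.

Discriminant check: Δ ∝ 4a³ + 27b² = 4·6³ + 27·14² = 4·216 + 27·196 ≡ 2 (mod 17). Nonzero ⇒ E is nonsingular.
For each x ∈ F_17, compute rhs = x³ + 6·x + 14 mod 17, then count y ∈ F_17 with y² ≡ rhs.
  x = 0: rhs = 14, matching y values: none (0 points).
  x = 1: rhs = 4, matching y values: 2, 15 (2 points).
  x = 2: rhs = 0, matching y values: 0 (1 points).
  x = 3: rhs = 8, matching y values: 5, 12 (2 points).
  x = 4: rhs = 0, matching y values: 0 (1 points).
  x = 5: rhs = 16, matching y values: 4, 13 (2 points).
  x = 6: rhs = 11, matching y values: none (0 points).
  x = 7: rhs = 8, matching y values: 5, 12 (2 points).
  x = 8: rhs = 13, matching y values: 8, 9 (2 points).
  x = 9: rhs = 15, matching y values: 7, 10 (2 points).
  x = 10: rhs = 3, matching y values: none (0 points).
  x = 11: rhs = 0, matching y values: 0 (1 points).
  x = 12: rhs = 12, matching y values: none (0 points).
  x = 13: rhs = 11, matching y values: none (0 points).
  x = 14: rhs = 3, matching y values: none (0 points).
  x = 15: rhs = 11, matching y values: none (0 points).
  x = 16: rhs = 7, matching y values: none (0 points).
Total affine count: 15.
Full point count |E(F_17)| = 15 + 1 = 16.
Hasse bound: |16 − (17+1)| = |-2| = 2 ≤ 2√17 ≈ 8.2462 ✓.


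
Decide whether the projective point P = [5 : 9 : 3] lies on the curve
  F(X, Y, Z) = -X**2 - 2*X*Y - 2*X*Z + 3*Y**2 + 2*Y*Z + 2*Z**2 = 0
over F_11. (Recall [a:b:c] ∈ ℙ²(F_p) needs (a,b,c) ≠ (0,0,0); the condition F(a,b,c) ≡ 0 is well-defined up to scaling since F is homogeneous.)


F(5,9,3) ≡ 5 (mod 11); P is NOT on the curve.

Evaluate F(5, 9, 3) term-by-term (mod 11).
  -X**2 ↦ -1·25·1·1 = -25
  -2*X*Y ↦ -2·5·9·1 = -90
  -2*X*Z ↦ -2·5·1·3 = -30
  3*Y**2 ↦ 3·1·81·1 = 243
  2*Y*Z ↦ 2·1·9·3 = 54
  2*Z**2 ↦ 2·1·1·9 = 18
Sum: F(5, 9, 3) = (-25) + (-90) + (-30) + (243) + (54) + (18) = 170.
Reducing mod 11: 170 ≡ 5 (mod 11).
Since F(a, b, c) ≡ 5 ≠ 0 (mod 11), P does NOT lie on the curve.


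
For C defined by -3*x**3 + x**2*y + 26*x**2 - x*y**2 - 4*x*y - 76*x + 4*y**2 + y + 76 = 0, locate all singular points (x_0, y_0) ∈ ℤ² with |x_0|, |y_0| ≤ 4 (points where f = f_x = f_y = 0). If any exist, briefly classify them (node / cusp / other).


Singular points: {(3, 1)}; classification: cusp.

Compute partial derivatives:
  f_x = -9*x**2 + 2*x*y + 52*x - y**2 - 4*y - 76.
  f_y = x**2 - 2*x*y - 4*x + 8*y + 1.
Scan x_0 ∈ {−4, ..., 4}. For each x_0, f_y(x_0, y) is a polynomial in y; find its integer roots y ∈ {−4, ..., 4}, then test f_x and f at those candidates.
  x = -4: f_y(-4, y) = 16*y + 33; no integer root y with |y| ≤ 4.
  x = -3: f_y(-3, y) = 14*y + 22; no integer root y with |y| ≤ 4.
  x = -2: f_y(-2, y) = 12*y + 13; no integer root y with |y| ≤ 4.
  x = -1: f_y(-1, y) = 10*y + 6; no integer root y with |y| ≤ 4.
  x = 0: f_y(0, y) = 8*y + 1; no integer root y with |y| ≤ 4.
  x = 1: f_y(1, y) = 6*y - 2; no integer root y with |y| ≤ 4.
  x = 2: f_y(2, y) = 4*y - 3; no integer root y with |y| ≤ 4.
  x = 3: f_y(3, y) = 2*y - 2; vanishes at y ∈ {1}. (3, 1): f_x = 0, f = 0 — SINGULAR.
  x = 4: f_y(4, y) = 1; no integer root y with |y| ≤ 4.
Only singular point on the grid: (3, 1).
Classify: substitute x = 3 + u, y = 1 + v and expand: f = -3*u**3 + u**2*v - u*v**2 + v**2.
No constant or linear terms (consistent with a singular point). Quadratic part: v**2. Cubic part: -3*u**3 + u**2*v - u*v**2.
The quadratic part v**2 is a perfect square, so there is a single (double) tangent line v = 0, i.e. y = 1. Restricting the cubic part to that line (v = 0) leaves -3*u**3 ≠ 0, so f is not divisible by v and the branch is v² ≈ 3*u**3 to lowest order — this is a cusp.
Classification: cusp.


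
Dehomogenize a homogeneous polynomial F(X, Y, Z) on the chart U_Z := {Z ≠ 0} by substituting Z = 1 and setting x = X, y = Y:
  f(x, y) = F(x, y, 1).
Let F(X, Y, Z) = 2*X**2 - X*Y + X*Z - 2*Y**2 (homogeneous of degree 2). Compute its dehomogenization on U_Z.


f(x, y) = 2*x**2 - x*y + x - 2*y**2

On U_Z we set Z = 1. Each monomial c·X^i·Y^j·Z^k in F becomes c·x^i·y^j·1^k = c·x^i·y^j.
Substituting Z = 1: F(X, Y, 1) = 2*x**2 - x*y + x - 2*y**2.
Note: deg(f) ≤ deg(F) = 2; strict inequality happens when F is divisible by Z (lost terms).


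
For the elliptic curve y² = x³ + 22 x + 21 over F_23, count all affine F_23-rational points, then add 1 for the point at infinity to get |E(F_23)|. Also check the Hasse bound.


Affine points = {(2, 2), (2, 21), (4, 9), (4, 14), (5, 7), (5, 16), (6, 1), (6, 22), (7, 9), (7, 14), (12, 9), (12, 14), (15, 0), (17, 8), (17, 15), (18, 4), (18, 19)}; affine count = 17; |E(F_23)| = 18.

Discriminant check: Δ ∝ 4a³ + 27b² = 4·22³ + 27·21² = 4·10648 + 27·441 ≡ 12 (mod 23). Nonzero ⇒ E is nonsingular.
For each x ∈ F_23, compute rhs = x³ + 22·x + 21 mod 23, then count y ∈ F_23 with y² ≡ rhs.
  x = 0: rhs = 21, matching y values: none (0 points).
  x = 1: rhs = 21, matching y values: none (0 points).
  x = 2: rhs = 4, matching y values: 2, 21 (2 points).
  x = 3: rhs = 22, matching y values: none (0 points).
  x = 4: rhs = 12, matching y values: 9, 14 (2 points).
  x = 5: rhs = 3, matching y values: 7, 16 (2 points).
  x = 6: rhs = 1, matching y values: 1, 22 (2 points).
  x = 7: rhs = 12, matching y values: 9, 14 (2 points).
  x = 8: rhs = 19, matching y values: none (0 points).
  x = 9: rhs = 5, matching y values: none (0 points).
  x = 10: rhs = 22, matching y values: none (0 points).
  x = 11: rhs = 7, matching y values: none (0 points).
  x = 12: rhs = 12, matching y values: 9, 14 (2 points).
  x = 13: rhs = 20, matching y values: none (0 points).
  x = 14: rhs = 14, matching y values: none (0 points).
  x = 15: rhs = 0, matching y values: 0 (1 points).
  x = 16: rhs = 7, matching y values: none (0 points).
  x = 17: rhs = 18, matching y values: 8, 15 (2 points).
  x = 18: rhs = 16, matching y values: 4, 19 (2 points).
  x = 19: rhs = 7, matching y values: none (0 points).
  x = 20: rhs = 20, matching y values: none (0 points).
  x = 21: rhs = 15, matching y values: none (0 points).
  x = 22: rhs = 21, matching y values: none (0 points).
Total affine count: 17.
Full point count |E(F_23)| = 17 + 1 = 18.
Hasse bound: |18 − (23+1)| = |-6| = 6 ≤ 2√23 ≈ 9.5917 ✓.


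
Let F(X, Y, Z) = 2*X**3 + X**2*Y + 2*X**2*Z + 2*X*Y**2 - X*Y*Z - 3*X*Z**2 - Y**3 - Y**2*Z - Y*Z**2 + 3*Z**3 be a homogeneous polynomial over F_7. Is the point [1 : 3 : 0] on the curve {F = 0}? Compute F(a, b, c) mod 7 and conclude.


F(1,3,0) ≡ 3 (mod 7); P is NOT on the curve.

Evaluate F(1, 3, 0) term-by-term (mod 7).
  2*X**3 ↦ 2·1·1·1 = 2
  X**2*Y ↦ 1·1·3·1 = 3
  2*X**2*Z ↦ 2·1·1·0 = 0
  2*X*Y**2 ↦ 2·1·9·1 = 18
  -X*Y*Z ↦ -1·1·3·0 = 0
  -3*X*Z**2 ↦ -3·1·1·0 = 0
  -Y**3 ↦ -1·1·27·1 = -27
  -Y**2*Z ↦ -1·1·9·0 = 0
  -Y*Z**2 ↦ -1·1·3·0 = 0
  3*Z**3 ↦ 3·1·1·0 = 0
Sum: F(1, 3, 0) = (2) + (3) + (0) + (18) + (0) + (0) + (-27) + (0) + (0) + (0) = -4.
Reducing mod 7: -4 ≡ 3 (mod 7).
Since F(a, b, c) ≡ 3 ≠ 0 (mod 7), P does NOT lie on the curve.


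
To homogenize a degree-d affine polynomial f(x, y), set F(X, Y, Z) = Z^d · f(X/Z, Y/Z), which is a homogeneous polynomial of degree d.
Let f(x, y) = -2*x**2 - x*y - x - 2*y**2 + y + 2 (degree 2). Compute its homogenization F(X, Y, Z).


F(X, Y, Z) = -2*X**2 - X*Y - X*Z - 2*Y**2 + Y*Z + 2*Z**2

deg(f) = 2.
Substitute x = X/Z, y = Y/Z into f, then multiply by Z^2.
  monomial -2·x^2·y^0 ↦ -2·X^2·Y^0·Z^0.
  monomial -1·x^1·y^1 ↦ -1·X^1·Y^1·Z^0.
  monomial -1·x^1·y^0 ↦ -1·X^1·Y^0·Z^1.
  monomial -2·x^0·y^2 ↦ -2·X^0·Y^2·Z^0.
  monomial 1·x^0·y^1 ↦ 1·X^0·Y^1·Z^1.
  monomial 2·x^0·y^0 ↦ 2·X^0·Y^0·Z^2.
Collecting: F(X, Y, Z) = -2*X**2 - X*Y - X*Z - 2*Y**2 + Y*Z + 2*Z**2.


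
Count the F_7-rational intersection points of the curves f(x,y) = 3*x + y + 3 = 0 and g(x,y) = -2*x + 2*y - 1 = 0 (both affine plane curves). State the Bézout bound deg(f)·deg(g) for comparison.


Common zeros: {(0, 4)}; count = 1; Bézout bound = 1.

deg(f) = 1, deg(g) = 1, so Bézout bound = 1.
Scan x ∈ F_7. For each x, list the y ∈ F_7 with f(x, y) ≡ 0 and those with g(x, y) ≡ 0 (mod 7); the common zeros in that column are the intersection.
  x = 0: f ≡ 0 at y ∈ {4}; g ≡ 0 at y ∈ {4}; common: {4}.
  x = 1: f ≡ 0 at y ∈ {1}; g ≡ 0 at y ∈ {5}; common: ∅.
  x = 2: f ≡ 0 at y ∈ {5}; g ≡ 0 at y ∈ {6}; common: ∅.
  x = 3: f ≡ 0 at y ∈ {2}; g ≡ 0 at y ∈ {0}; common: ∅.
  x = 4: f ≡ 0 at y ∈ {6}; g ≡ 0 at y ∈ {1}; common: ∅.
  x = 5: f ≡ 0 at y ∈ {3}; g ≡ 0 at y ∈ {2}; common: ∅.
  x = 6: f ≡ 0 at y ∈ {0}; g ≡ 0 at y ∈ {3}; common: ∅.
Collecting: common zeros = {(0, 4)}, so the count is 1.
Comparison with the Bézout bound: 1 ≤ 1 = deg(f)·deg(g), as expected for curves with no common component (the bound is attained).


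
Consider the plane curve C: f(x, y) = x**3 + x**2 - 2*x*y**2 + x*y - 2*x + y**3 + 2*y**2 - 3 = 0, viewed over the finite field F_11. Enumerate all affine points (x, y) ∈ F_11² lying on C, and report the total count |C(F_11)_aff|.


Affine F_11-points: {(0, 1), (1, 8), (2, 7), (2, 10), (6, 4), (6, 7), (6, 10), (7, 4), (8, 4), (10, 8)}; count = 10.

For each of the 121 pairs (x, y) ∈ F_11², evaluate f(x, y) mod 11. Record the zeros.
  x = 0: [0↦8, 1↦0, 2↦2, 3↦9, 4↦5, 5↦7, 6↦10, 7↦9, 8↦10, 9↦8, 10↦9]  zeros at y ∈ {1}
  x = 1: [0↦8, 1↦10, 2↦7, 3↦5, 4↦10, 5↦6, 6↦10, 7↦6, 8↦0, 9↦9, 10↦6]  zeros at y ∈ {8}
  x = 2: [0↦5, 1↦6, 2↦9, 3↦9, 4↦1, 5↦2, 6↦7, 7↦0, 8↦9, 9↦7, 10↦0]  zeros at y ∈ {7, 10}
  x = 3: [0↦5, 1↦5, 2↦3, 3↦5, 4↦6, 5↦1, 6↦7, 7↦8, 8↦10, 9↦8, 10↦8]  zeros at y ∈ ∅
  x = 4: [0↦3, 1↦2, 2↦6, 3↦10, 4↦9, 5↦9, 6↦5, 7↦3, 8↦9, 9↦7, 10↦3]  zeros at y ∈ ∅
  x = 5: [0↦5, 1↦3, 2↦2, 3↦8, 4↦5, 5↦10, 6↦7, 7↦2, 8↦1, 9↦10, 10↦2]  zeros at y ∈ ∅
  x = 6: [0↦6, 1↦3, 2↦8, 3↦5, 4↦0, 5↦10, 6↦8, 7↦0, 8↦3, 9↦1, 10↦0]  zeros at y ∈ {4, 7, 10}
  x = 7: [0↦1, 1↦8, 2↦8, 3↦7, 4↦0, 5↦4, 6↦3, 7↦3, 8↦10, 9↦8, 10↦3]  zeros at y ∈ {4}
  x = 8: [0↦7, 1↦2, 2↦8, 3↦9, 4↦0, 5↦9, 6↦9, 7↦6, 8↦6, 9↦4, 10↦6]  zeros at y ∈ {4}
  x = 9: [0↦8, 1↦2, 2↦3, 3↦6, 4↦6, 5↦9, 6↦10, 7↦4, 8↦8, 9↦6, 10↦4]  zeros at y ∈ ∅
  x = 10: [0↦10, 1↦3, 2↦10, 3↦4, 4↦2, 5↦10, 6↦1, 7↦3, 8↦0, 9↦9, 10↦3]  zeros at y ∈ {8}
Collecting zeros: affine points = {(0, 1), (1, 8), (2, 7), (2, 10), (6, 4), (6, 7), (6, 10), (7, 4), (8, 4), (10, 8)}.
Total count |C(F_11)_aff| = 10.


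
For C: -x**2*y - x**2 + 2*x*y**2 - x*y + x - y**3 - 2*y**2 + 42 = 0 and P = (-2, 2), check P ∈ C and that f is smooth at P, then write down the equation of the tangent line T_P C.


Tangent line at P: 19*x - 38*y + 114 = 0.

Step 1: f(-2, 2) = 0, so P lies on C.
Step 2: partial derivatives
  f_x(x, y) = -2*x*y - 2*x + 2*y**2 - y + 1, f_y(x, y) = -x**2 + 4*x*y - x - 3*y**2 - 4*y.
  f_x(P) = 19, f_y(P) = -38 (gradient nonzero, so P is smooth).
Step 3: tangent line at P: 19·(x − -2) + -38·(y − 2) = 0.
Expanding: 19*x - 38*y + 114 = 0.


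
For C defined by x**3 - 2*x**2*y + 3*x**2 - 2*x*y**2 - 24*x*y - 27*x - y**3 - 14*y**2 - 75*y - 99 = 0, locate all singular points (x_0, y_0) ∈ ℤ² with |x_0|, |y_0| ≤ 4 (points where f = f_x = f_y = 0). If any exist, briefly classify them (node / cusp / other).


Singular points: {(-3, -3)}; classification: cusp.

Compute partial derivatives:
  f_x = 3*x**2 - 4*x*y + 6*x - 2*y**2 - 24*y - 27.
  f_y = -2*x**2 - 4*x*y - 24*x - 3*y**2 - 28*y - 75.
Scan x_0 ∈ {−4, ..., 4}. For each x_0, f_y(x_0, y) is a polynomial in y; find its integer roots y ∈ {−4, ..., 4}, then test f_x and f at those candidates.
  x = -4: f_y(-4, y) = -3*y**2 - 12*y - 11; no integer root y with |y| ≤ 4.
  x = -3: f_y(-3, y) = -3*y**2 - 16*y - 21; vanishes at y ∈ {-3}. (-3, -3): f_x = 0, f = 0 — SINGULAR.
  x = -2: f_y(-2, y) = -3*y**2 - 20*y - 35; no integer root y with |y| ≤ 4.
  x = -1: f_y(-1, y) = -3*y**2 - 24*y - 53; no integer root y with |y| ≤ 4.
  x = 0: f_y(0, y) = -3*y**2 - 28*y - 75; no integer root y with |y| ≤ 4.
  x = 1: f_y(1, y) = -3*y**2 - 32*y - 101; no integer root y with |y| ≤ 4.
  x = 2: f_y(2, y) = -3*y**2 - 36*y - 131; no integer root y with |y| ≤ 4.
  x = 3: f_y(3, y) = -3*y**2 - 40*y - 165; no integer root y with |y| ≤ 4.
  x = 4: f_y(4, y) = -3*y**2 - 44*y - 203; no integer root y with |y| ≤ 4.
Only singular point on the grid: (-3, -3).
Classify: substitute x = -3 + u, y = -3 + v and expand: f = u**3 - 2*u**2*v - 2*u*v**2 - v**3 + v**2.
No constant or linear terms (consistent with a singular point). Quadratic part: v**2. Cubic part: u**3 - 2*u**2*v - 2*u*v**2 - v**3.
The quadratic part v**2 is a perfect square, so there is a single (double) tangent line v = 0, i.e. y = -3. Restricting the cubic part to that line (v = 0) leaves u**3 ≠ 0, so f is not divisible by v and the branch is v² ≈ -u**3 to lowest order — this is a cusp.
Classification: cusp.


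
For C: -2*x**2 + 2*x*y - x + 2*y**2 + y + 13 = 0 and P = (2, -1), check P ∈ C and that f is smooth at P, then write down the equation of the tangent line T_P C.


Tangent line at P: -11*x + y + 23 = 0.

Step 1: f(2, -1) = 0, so P lies on C.
Step 2: partial derivatives
  f_x(x, y) = -4*x + 2*y - 1, f_y(x, y) = 2*x + 4*y + 1.
  f_x(P) = -11, f_y(P) = 1 (gradient nonzero, so P is smooth).
Step 3: tangent line at P: -11·(x − 2) + 1·(y − -1) = 0.
Expanding: -11*x + y + 23 = 0.


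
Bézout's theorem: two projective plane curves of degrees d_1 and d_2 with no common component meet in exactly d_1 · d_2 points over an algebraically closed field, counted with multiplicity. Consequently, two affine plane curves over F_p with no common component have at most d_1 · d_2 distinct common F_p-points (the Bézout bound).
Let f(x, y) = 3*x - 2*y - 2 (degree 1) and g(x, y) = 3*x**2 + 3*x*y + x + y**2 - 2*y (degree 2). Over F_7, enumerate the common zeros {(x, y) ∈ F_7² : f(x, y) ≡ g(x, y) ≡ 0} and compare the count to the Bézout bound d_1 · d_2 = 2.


Common zeros: ∅; count = 0; Bézout bound = 2.

deg(f) = 1, deg(g) = 2, so Bézout bound = 2.
Scan x ∈ F_7. For each x, list the y ∈ F_7 with f(x, y) ≡ 0 and those with g(x, y) ≡ 0 (mod 7); the common zeros in that column are the intersection.
  x = 0: f ≡ 0 at y ∈ {6}; g ≡ 0 at y ∈ {0, 2}; common: ∅.
  x = 1: f ≡ 0 at y ∈ {4}; g ≡ 0 at y ∈ ∅; common: ∅.
  x = 2: f ≡ 0 at y ∈ {2}; g ≡ 0 at y ∈ {0, 3}; common: ∅.
  x = 3: f ≡ 0 at y ∈ {0}; g ≡ 0 at y ∈ ∅; common: ∅.
  x = 4: f ≡ 0 at y ∈ {5}; g ≡ 0 at y ∈ {1, 3}; common: ∅.
  x = 5: f ≡ 0 at y ∈ {3}; g ≡ 0 at y ∈ ∅; common: ∅.
  x = 6: f ≡ 0 at y ∈ {1}; g ≡ 0 at y ∈ ∅; common: ∅.
Collecting: common zeros = ∅, so the count is 0.
Comparison with the Bézout bound: 0 ≤ 2 = deg(f)·deg(g), as expected for curves with no common component (the affine F_7-count falls short of the bound because intersections may lie at infinity, over extension fields, or carry multiplicity).


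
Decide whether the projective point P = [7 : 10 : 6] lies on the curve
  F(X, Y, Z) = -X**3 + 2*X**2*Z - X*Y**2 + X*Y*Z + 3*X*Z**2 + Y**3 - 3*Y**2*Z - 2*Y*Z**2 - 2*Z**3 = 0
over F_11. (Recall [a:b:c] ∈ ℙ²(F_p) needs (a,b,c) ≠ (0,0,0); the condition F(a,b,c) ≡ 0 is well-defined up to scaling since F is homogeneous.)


F(7,10,6) ≡ 1 (mod 11); P is NOT on the curve.

Evaluate F(7, 10, 6) term-by-term (mod 11).
  -X**3 ↦ -1·343·1·1 = -343
  2*X**2*Z ↦ 2·49·1·6 = 588
  -X*Y**2 ↦ -1·7·100·1 = -700
  X*Y*Z ↦ 1·7·10·6 = 420
  3*X*Z**2 ↦ 3·7·1·36 = 756
  Y**3 ↦ 1·1·1000·1 = 1000
  -3*Y**2*Z ↦ -3·1·100·6 = -1800
  -2*Y*Z**2 ↦ -2·1·10·36 = -720
  -2*Z**3 ↦ -2·1·1·216 = -432
Sum: F(7, 10, 6) = (-343) + (588) + (-700) + (420) + (756) + (1000) + (-1800) + (-720) + (-432) = -1231.
Reducing mod 11: -1231 ≡ 1 (mod 11).
Since F(a, b, c) ≡ 1 ≠ 0 (mod 11), P does NOT lie on the curve.


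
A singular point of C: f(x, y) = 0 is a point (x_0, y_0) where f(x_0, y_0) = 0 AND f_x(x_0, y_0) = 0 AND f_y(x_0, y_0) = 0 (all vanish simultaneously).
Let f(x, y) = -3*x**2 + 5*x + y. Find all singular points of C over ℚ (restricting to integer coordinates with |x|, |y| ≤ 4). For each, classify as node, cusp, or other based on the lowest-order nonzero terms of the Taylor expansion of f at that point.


No singular points in the scanned grid; C is smooth there.

Compute partial derivatives:
  f_x = 5 - 6*x.
  f_y = 1.
f_y = 1 is a nonzero constant, so f_y never vanishes: no point (x, y) can satisfy f = f_x = f_y = 0. In particular no (x, y) ∈ {−4, ..., 4}² is singular; the curve is smooth.


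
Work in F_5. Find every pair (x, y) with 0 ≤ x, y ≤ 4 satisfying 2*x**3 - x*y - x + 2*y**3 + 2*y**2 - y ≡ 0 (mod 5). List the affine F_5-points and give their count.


Affine F_5-points: {(0, 0), (2, 1), (3, 4)}; count = 3.

For each of the 25 pairs (x, y) ∈ F_5², evaluate f(x, y) mod 5. Record the zeros.
  x = 0: [0↦0, 1↦3, 2↦2, 3↦4, 4↦1]  zeros at y ∈ {0}
  x = 1: [0↦1, 1↦3, 2↦1, 3↦2, 4↦3]  zeros at y ∈ ∅
  x = 2: [0↦4, 1↦0, 2↦2, 3↦2, 4↦2]  zeros at y ∈ {1}
  x = 3: [0↦1, 1↦1, 2↦2, 3↦1, 4↦0]  zeros at y ∈ {4}
  x = 4: [0↦4, 1↦3, 2↦3, 3↦1, 4↦4]  zeros at y ∈ ∅
Collecting zeros: affine points = {(0, 0), (2, 1), (3, 4)}.
Total count |C(F_5)_aff| = 3.


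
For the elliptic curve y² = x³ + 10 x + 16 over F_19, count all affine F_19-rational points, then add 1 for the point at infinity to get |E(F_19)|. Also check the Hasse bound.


Affine points = {(0, 4), (0, 15), (2, 5), (2, 14), (3, 4), (3, 15), (4, 5), (4, 14), (5, 1), (5, 18), (6, 8), (6, 11), (7, 7), (7, 12), (8, 0), (13, 5), (13, 14), (15, 8), (15, 11), (16, 4), (16, 15), (17, 8), (17, 11), (18, 9), (18, 10)}; affine count = 25; |E(F_19)| = 26.

Discriminant check: Δ ∝ 4a³ + 27b² = 4·10³ + 27·16² = 4·1000 + 27·256 ≡ 6 (mod 19). Nonzero ⇒ E is nonsingular.
For each x ∈ F_19, compute rhs = x³ + 10·x + 16 mod 19, then count y ∈ F_19 with y² ≡ rhs.
  x = 0: rhs = 16, matching y values: 4, 15 (2 points).
  x = 1: rhs = 8, matching y values: none (0 points).
  x = 2: rhs = 6, matching y values: 5, 14 (2 points).
  x = 3: rhs = 16, matching y values: 4, 15 (2 points).
  x = 4: rhs = 6, matching y values: 5, 14 (2 points).
  x = 5: rhs = 1, matching y values: 1, 18 (2 points).
  x = 6: rhs = 7, matching y values: 8, 11 (2 points).
  x = 7: rhs = 11, matching y values: 7, 12 (2 points).
  x = 8: rhs = 0, matching y values: 0 (1 points).
  x = 9: rhs = 18, matching y values: none (0 points).
  x = 10: rhs = 14, matching y values: none (0 points).
  x = 11: rhs = 13, matching y values: none (0 points).
  x = 12: rhs = 2, matching y values: none (0 points).
  x = 13: rhs = 6, matching y values: 5, 14 (2 points).
  x = 14: rhs = 12, matching y values: none (0 points).
  x = 15: rhs = 7, matching y values: 8, 11 (2 points).
  x = 16: rhs = 16, matching y values: 4, 15 (2 points).
  x = 17: rhs = 7, matching y values: 8, 11 (2 points).
  x = 18: rhs = 5, matching y values: 9, 10 (2 points).
Total affine count: 25.
Full point count |E(F_19)| = 25 + 1 = 26.
Hasse bound: |26 − (19+1)| = |6| = 6 ≤ 2√19 ≈ 8.7178 ✓.


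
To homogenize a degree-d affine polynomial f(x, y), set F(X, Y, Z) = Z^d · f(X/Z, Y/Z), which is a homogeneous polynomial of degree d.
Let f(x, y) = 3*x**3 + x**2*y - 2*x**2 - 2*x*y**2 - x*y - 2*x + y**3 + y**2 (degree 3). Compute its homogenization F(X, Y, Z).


F(X, Y, Z) = 3*X**3 + X**2*Y - 2*X**2*Z - 2*X*Y**2 - X*Y*Z - 2*X*Z**2 + Y**3 + Y**2*Z

deg(f) = 3.
Substitute x = X/Z, y = Y/Z into f, then multiply by Z^3.
  monomial 3·x^3·y^0 ↦ 3·X^3·Y^0·Z^0.
  monomial 1·x^2·y^1 ↦ 1·X^2·Y^1·Z^0.
  monomial -2·x^2·y^0 ↦ -2·X^2·Y^0·Z^1.
  monomial -2·x^1·y^2 ↦ -2·X^1·Y^2·Z^0.
  monomial -1·x^1·y^1 ↦ -1·X^1·Y^1·Z^1.
  monomial -2·x^1·y^0 ↦ -2·X^1·Y^0·Z^2.
  monomial 1·x^0·y^3 ↦ 1·X^0·Y^3·Z^0.
  monomial 1·x^0·y^2 ↦ 1·X^0·Y^2·Z^1.
Collecting: F(X, Y, Z) = 3*X**3 + X**2*Y - 2*X**2*Z - 2*X*Y**2 - X*Y*Z - 2*X*Z**2 + Y**3 + Y**2*Z.


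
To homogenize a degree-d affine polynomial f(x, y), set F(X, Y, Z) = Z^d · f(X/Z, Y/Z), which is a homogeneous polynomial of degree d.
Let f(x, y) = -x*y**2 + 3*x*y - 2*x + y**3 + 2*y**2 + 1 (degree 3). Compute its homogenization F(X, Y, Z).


F(X, Y, Z) = -X*Y**2 + 3*X*Y*Z - 2*X*Z**2 + Y**3 + 2*Y**2*Z + Z**3

deg(f) = 3.
Substitute x = X/Z, y = Y/Z into f, then multiply by Z^3.
  monomial -1·x^1·y^2 ↦ -1·X^1·Y^2·Z^0.
  monomial 3·x^1·y^1 ↦ 3·X^1·Y^1·Z^1.
  monomial -2·x^1·y^0 ↦ -2·X^1·Y^0·Z^2.
  monomial 1·x^0·y^3 ↦ 1·X^0·Y^3·Z^0.
  monomial 2·x^0·y^2 ↦ 2·X^0·Y^2·Z^1.
  monomial 1·x^0·y^0 ↦ 1·X^0·Y^0·Z^3.
Collecting: F(X, Y, Z) = -X*Y**2 + 3*X*Y*Z - 2*X*Z**2 + Y**3 + 2*Y**2*Z + Z**3.


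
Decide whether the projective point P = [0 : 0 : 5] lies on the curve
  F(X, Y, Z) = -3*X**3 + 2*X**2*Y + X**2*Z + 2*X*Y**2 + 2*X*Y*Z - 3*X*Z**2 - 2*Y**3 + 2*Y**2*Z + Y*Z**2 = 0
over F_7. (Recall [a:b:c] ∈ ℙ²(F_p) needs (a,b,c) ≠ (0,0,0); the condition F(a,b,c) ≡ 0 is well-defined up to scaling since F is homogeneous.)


F(0,0,5) ≡ 0 (mod 7); P is on the curve.

Evaluate F(0, 0, 5) term-by-term (mod 7).
  -3*X**3 ↦ -3·0·1·1 = 0
  2*X**2*Y ↦ 2·0·0·1 = 0
  X**2*Z ↦ 1·0·1·5 = 0
  2*X*Y**2 ↦ 2·0·0·1 = 0
  2*X*Y*Z ↦ 2·0·0·5 = 0
  -3*X*Z**2 ↦ -3·0·1·25 = 0
  -2*Y**3 ↦ -2·1·0·1 = 0
  2*Y**2*Z ↦ 2·1·0·5 = 0
  Y*Z**2 ↦ 1·1·0·25 = 0
Sum: F(0, 0, 5) = (0) + (0) + (0) + (0) + (0) + (0) + (0) + (0) + (0) = 0.
Reducing mod 7: 0 ≡ 0 (mod 7).
Since F(a, b, c) ≡ 0 (mod 7), P lies on the curve.


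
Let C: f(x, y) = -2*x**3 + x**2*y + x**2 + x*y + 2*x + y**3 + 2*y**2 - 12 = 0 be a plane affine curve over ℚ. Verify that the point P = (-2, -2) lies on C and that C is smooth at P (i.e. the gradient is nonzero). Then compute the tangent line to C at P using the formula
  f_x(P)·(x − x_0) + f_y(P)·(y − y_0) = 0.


Tangent line at P: -20*x + 6*y - 28 = 0.

Step 1: f(-2, -2) = 0, so P lies on C.
Step 2: partial derivatives
  f_x(x, y) = -6*x**2 + 2*x*y + 2*x + y + 2, f_y(x, y) = x**2 + x + 3*y**2 + 4*y.
  f_x(P) = -20, f_y(P) = 6 (gradient nonzero, so P is smooth).
Step 3: tangent line at P: -20·(x − -2) + 6·(y − -2) = 0.
Expanding: -20*x + 6*y - 28 = 0.


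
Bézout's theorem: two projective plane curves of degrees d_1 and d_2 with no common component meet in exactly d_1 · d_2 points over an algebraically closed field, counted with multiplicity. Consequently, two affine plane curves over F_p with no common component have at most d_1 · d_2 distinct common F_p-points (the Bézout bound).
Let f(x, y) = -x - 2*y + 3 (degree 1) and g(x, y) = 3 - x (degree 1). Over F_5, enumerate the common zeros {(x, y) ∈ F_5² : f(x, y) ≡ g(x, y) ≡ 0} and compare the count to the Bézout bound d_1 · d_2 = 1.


Common zeros: {(3, 0)}; count = 1; Bézout bound = 1.

deg(f) = 1, deg(g) = 1, so Bézout bound = 1.
Scan x ∈ F_5. For each x, list the y ∈ F_5 with f(x, y) ≡ 0 and those with g(x, y) ≡ 0 (mod 5); the common zeros in that column are the intersection.
  x = 0: f ≡ 0 at y ∈ {4}; g ≡ 0 at y ∈ ∅; common: ∅.
  x = 1: f ≡ 0 at y ∈ {1}; g ≡ 0 at y ∈ ∅; common: ∅.
  x = 2: f ≡ 0 at y ∈ {3}; g ≡ 0 at y ∈ ∅; common: ∅.
  x = 3: f ≡ 0 at y ∈ {0}; g ≡ 0 at y ∈ {0, 1, 2, 3, 4}; common: {0}.
  x = 4: f ≡ 0 at y ∈ {2}; g ≡ 0 at y ∈ ∅; common: ∅.
Collecting: common zeros = {(3, 0)}, so the count is 1.
Comparison with the Bézout bound: 1 ≤ 1 = deg(f)·deg(g), as expected for curves with no common component (the bound is attained).


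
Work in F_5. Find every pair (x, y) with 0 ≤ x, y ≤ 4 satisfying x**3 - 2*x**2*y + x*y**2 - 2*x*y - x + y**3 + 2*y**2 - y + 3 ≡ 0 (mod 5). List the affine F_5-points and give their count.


Affine F_5-points: {(0, 1), (0, 3), (0, 4), (1, 4), (2, 4), (3, 2)}; count = 6.

For each of the 25 pairs (x, y) ∈ F_5², evaluate f(x, y) mod 5. Record the zeros.
  x = 0: [0↦3, 1↦0, 2↦2, 3↦0, 4↦0]  zeros at y ∈ {1, 3, 4}
  x = 1: [0↦3, 1↦2, 2↦3, 3↦2, 4↦0]  zeros at y ∈ {4}
  x = 2: [0↦4, 1↦1, 2↦2, 3↦3, 4↦0]  zeros at y ∈ {4}
  x = 3: [0↦2, 1↦3, 2↦0, 3↦4, 4↦1]  zeros at y ∈ {2}
  x = 4: [0↦3, 1↦4, 2↦3, 3↦1, 4↦4]  zeros at y ∈ ∅
Collecting zeros: affine points = {(0, 1), (0, 3), (0, 4), (1, 4), (2, 4), (3, 2)}.
Total count |C(F_5)_aff| = 6.


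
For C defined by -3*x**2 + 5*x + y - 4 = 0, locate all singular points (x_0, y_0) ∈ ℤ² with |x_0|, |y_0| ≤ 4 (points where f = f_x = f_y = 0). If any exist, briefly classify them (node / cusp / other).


No singular points in the scanned grid; C is smooth there.

Compute partial derivatives:
  f_x = 5 - 6*x.
  f_y = 1.
f_y = 1 is a nonzero constant, so f_y never vanishes: no point (x, y) can satisfy f = f_x = f_y = 0. In particular no (x, y) ∈ {−4, ..., 4}² is singular; the curve is smooth.


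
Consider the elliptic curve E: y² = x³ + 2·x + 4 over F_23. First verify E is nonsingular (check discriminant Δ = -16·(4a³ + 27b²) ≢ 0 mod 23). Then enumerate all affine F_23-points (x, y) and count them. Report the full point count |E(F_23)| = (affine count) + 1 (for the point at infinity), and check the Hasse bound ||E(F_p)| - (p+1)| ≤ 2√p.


Affine points = {(0, 2), (0, 21), (2, 4), (2, 19), (5, 1), (5, 22), (6, 5), (6, 18), (7, 4), (7, 19), (8, 7), (8, 16), (10, 9), (10, 14), (11, 0), (12, 10), (12, 13), (14, 4), (14, 19), (17, 11), (17, 12), (19, 1), (19, 22), (22, 1), (22, 22)}; affine count = 25; |E(F_23)| = 26.

Discriminant check: Δ ∝ 4a³ + 27b² = 4·2³ + 27·4² = 4·8 + 27·16 ≡ 4 (mod 23). Nonzero ⇒ E is nonsingular.
For each x ∈ F_23, compute rhs = x³ + 2·x + 4 mod 23, then count y ∈ F_23 with y² ≡ rhs.
  x = 0: rhs = 4, matching y values: 2, 21 (2 points).
  x = 1: rhs = 7, matching y values: none (0 points).
  x = 2: rhs = 16, matching y values: 4, 19 (2 points).
  x = 3: rhs = 14, matching y values: none (0 points).
  x = 4: rhs = 7, matching y values: none (0 points).
  x = 5: rhs = 1, matching y values: 1, 22 (2 points).
  x = 6: rhs = 2, matching y values: 5, 18 (2 points).
  x = 7: rhs = 16, matching y values: 4, 19 (2 points).
  x = 8: rhs = 3, matching y values: 7, 16 (2 points).
  x = 9: rhs = 15, matching y values: none (0 points).
  x = 10: rhs = 12, matching y values: 9, 14 (2 points).
  x = 11: rhs = 0, matching y values: 0 (1 points).
  x = 12: rhs = 8, matching y values: 10, 13 (2 points).
  x = 13: rhs = 19, matching y values: none (0 points).
  x = 14: rhs = 16, matching y values: 4, 19 (2 points).
  x = 15: rhs = 5, matching y values: none (0 points).
  x = 16: rhs = 15, matching y values: none (0 points).
  x = 17: rhs = 6, matching y values: 11, 12 (2 points).
  x = 18: rhs = 7, matching y values: none (0 points).
  x = 19: rhs = 1, matching y values: 1, 22 (2 points).
  x = 20: rhs = 17, matching y values: none (0 points).
  x = 21: rhs = 15, matching y values: none (0 points).
  x = 22: rhs = 1, matching y values: 1, 22 (2 points).
Total affine count: 25.
Full point count |E(F_23)| = 25 + 1 = 26.
Hasse bound: |26 − (23+1)| = |2| = 2 ≤ 2√23 ≈ 9.5917 ✓.


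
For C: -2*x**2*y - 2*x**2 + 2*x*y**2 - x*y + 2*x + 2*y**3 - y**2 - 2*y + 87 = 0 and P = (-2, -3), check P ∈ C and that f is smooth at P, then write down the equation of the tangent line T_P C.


Tangent line at P: 7*x + 76*y + 242 = 0.

Step 1: f(-2, -3) = 0, so P lies on C.
Step 2: partial derivatives
  f_x(x, y) = -4*x*y - 4*x + 2*y**2 - y + 2, f_y(x, y) = -2*x**2 + 4*x*y - x + 6*y**2 - 2*y - 2.
  f_x(P) = 7, f_y(P) = 76 (gradient nonzero, so P is smooth).
Step 3: tangent line at P: 7·(x − -2) + 76·(y − -3) = 0.
Expanding: 7*x + 76*y + 242 = 0.


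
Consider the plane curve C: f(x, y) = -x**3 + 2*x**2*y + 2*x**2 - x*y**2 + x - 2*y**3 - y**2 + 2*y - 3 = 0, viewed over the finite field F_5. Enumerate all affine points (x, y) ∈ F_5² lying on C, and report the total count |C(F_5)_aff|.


Affine F_5-points: {(0, 3), (1, 4), (3, 1)}; count = 3.

For each of the 25 pairs (x, y) ∈ F_5², evaluate f(x, y) mod 5. Record the zeros.
  x = 0: [0↦2, 1↦1, 2↦1, 3↦0, 4↦1]  zeros at y ∈ {3}
  x = 1: [0↦4, 1↦4, 2↦3, 3↦4, 4↦0]  zeros at y ∈ {4}
  x = 2: [0↦4, 1↦4, 2↦1, 3↦3, 4↦3]  zeros at y ∈ ∅
  x = 3: [0↦1, 1↦0, 2↦4, 3↦1, 4↦4]  zeros at y ∈ {1}
  x = 4: [0↦4, 1↦1, 2↦1, 3↦2, 4↦2]  zeros at y ∈ ∅
Collecting zeros: affine points = {(0, 3), (1, 4), (3, 1)}.
Total count |C(F_5)_aff| = 3.


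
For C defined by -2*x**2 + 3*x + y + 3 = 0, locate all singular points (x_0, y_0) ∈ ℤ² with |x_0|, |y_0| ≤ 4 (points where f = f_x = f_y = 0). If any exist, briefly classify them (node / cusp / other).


No singular points in the scanned grid; C is smooth there.

Compute partial derivatives:
  f_x = 3 - 4*x.
  f_y = 1.
f_y = 1 is a nonzero constant, so f_y never vanishes: no point (x, y) can satisfy f = f_x = f_y = 0. In particular no (x, y) ∈ {−4, ..., 4}² is singular; the curve is smooth.
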